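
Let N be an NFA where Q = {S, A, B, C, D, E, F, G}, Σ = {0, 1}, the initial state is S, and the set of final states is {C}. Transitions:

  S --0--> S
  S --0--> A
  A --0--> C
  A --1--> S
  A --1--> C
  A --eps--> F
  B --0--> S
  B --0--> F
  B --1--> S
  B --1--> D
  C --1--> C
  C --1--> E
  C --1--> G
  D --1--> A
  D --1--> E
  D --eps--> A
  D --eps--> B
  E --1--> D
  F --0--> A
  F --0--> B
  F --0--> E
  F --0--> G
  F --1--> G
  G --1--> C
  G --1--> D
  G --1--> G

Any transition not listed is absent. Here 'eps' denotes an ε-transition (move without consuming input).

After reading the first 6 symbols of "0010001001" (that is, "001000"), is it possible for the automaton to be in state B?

Yes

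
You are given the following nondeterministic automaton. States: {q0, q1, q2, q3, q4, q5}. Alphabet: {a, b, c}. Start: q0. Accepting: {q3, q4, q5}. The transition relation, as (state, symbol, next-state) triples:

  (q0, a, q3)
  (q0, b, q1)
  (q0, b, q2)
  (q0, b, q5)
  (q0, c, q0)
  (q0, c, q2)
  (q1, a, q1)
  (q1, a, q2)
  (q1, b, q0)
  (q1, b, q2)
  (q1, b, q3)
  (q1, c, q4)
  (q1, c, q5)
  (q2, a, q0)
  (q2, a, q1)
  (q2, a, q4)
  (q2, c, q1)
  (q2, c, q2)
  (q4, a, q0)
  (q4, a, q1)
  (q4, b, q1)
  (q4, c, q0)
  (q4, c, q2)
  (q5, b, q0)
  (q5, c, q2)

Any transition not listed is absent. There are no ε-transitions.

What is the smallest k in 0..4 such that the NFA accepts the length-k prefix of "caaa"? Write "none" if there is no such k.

2

Start in {q0}.
Read 'c': q0→{q0, q2}; now {q0, q2}.
Read 'a': q0→{q3}, q2→{q0, q1, q4}; now {q0, q1, q3, q4}.
None of the earlier sets intersect F, but {q0, q1, q3, q4} does.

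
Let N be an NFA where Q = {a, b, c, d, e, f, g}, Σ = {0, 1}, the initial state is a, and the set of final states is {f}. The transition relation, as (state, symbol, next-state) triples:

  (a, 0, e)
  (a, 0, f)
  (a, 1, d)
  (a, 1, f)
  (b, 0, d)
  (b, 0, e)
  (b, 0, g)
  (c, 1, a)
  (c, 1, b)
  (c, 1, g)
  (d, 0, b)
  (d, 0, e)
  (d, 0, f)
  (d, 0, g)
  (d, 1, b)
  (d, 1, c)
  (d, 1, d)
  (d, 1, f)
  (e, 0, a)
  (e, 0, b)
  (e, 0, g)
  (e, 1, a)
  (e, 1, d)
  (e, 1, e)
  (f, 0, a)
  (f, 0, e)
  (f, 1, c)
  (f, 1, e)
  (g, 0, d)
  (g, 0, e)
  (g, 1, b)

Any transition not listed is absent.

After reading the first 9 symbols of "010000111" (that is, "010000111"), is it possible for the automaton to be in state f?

Yes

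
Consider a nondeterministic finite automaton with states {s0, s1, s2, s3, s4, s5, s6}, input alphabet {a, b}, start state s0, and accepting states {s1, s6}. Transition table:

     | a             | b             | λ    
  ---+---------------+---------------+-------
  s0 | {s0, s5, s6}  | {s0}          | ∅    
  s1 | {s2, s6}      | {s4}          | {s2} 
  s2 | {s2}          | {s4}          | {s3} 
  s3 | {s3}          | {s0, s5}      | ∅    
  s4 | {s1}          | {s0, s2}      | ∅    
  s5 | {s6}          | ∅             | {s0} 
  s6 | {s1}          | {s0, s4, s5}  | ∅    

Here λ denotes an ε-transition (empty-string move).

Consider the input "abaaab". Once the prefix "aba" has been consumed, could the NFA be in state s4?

Start in {s0}.
Read 'a': {s0} → {s0, s5, s6}.
Read 'b': {s0, s5, s6} → {s0, s4, s5}.
Read 'a': {s0, s4, s5} → {s0, s1, s2, s3, s5, s6}.
State s4 is not in {s0, s1, s2, s3, s5, s6}.

No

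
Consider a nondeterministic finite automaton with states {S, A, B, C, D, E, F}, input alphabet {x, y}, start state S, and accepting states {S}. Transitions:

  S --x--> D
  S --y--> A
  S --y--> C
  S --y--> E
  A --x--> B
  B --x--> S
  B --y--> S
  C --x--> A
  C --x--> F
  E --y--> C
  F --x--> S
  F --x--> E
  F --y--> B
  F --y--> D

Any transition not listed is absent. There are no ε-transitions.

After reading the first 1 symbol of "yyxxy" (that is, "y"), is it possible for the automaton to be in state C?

Yes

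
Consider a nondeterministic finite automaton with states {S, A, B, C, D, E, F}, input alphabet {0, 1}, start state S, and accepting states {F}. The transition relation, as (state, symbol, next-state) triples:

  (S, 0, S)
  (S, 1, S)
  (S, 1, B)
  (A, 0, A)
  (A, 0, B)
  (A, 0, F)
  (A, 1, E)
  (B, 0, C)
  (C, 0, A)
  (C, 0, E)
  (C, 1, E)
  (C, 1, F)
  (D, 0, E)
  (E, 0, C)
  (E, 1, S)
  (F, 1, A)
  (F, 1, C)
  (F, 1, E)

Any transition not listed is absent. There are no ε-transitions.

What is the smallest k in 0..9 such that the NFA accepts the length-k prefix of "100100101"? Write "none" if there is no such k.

9

Start in {S}.
Read '1': {S} → {S, B}.
Read '0': {S, B} → {S, C}.
Read '0': {S, C} → {S, A, E}.
Read '1': {S, A, E} → {S, B, E}.
Read '0': {S, B, E} → {S, C}.
Read '0': {S, C} → {S, A, E}.
Read '1': {S, A, E} → {S, B, E}.
Read '0': {S, B, E} → {S, C}.
Read '1': {S, C} → {S, B, E, F}.
None of the earlier sets intersect F, but {S, B, E, F} does.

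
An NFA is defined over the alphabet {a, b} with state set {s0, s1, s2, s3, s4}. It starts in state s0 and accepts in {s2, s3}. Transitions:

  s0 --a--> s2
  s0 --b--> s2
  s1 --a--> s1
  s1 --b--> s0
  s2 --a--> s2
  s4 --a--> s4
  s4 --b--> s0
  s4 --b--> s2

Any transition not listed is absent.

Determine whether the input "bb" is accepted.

No

Start in {s0}.
Read 'b': s0→{s2}; now {s2}.
Read 'b': s2→∅; now ∅.
The final set ∅ contains no accepting state.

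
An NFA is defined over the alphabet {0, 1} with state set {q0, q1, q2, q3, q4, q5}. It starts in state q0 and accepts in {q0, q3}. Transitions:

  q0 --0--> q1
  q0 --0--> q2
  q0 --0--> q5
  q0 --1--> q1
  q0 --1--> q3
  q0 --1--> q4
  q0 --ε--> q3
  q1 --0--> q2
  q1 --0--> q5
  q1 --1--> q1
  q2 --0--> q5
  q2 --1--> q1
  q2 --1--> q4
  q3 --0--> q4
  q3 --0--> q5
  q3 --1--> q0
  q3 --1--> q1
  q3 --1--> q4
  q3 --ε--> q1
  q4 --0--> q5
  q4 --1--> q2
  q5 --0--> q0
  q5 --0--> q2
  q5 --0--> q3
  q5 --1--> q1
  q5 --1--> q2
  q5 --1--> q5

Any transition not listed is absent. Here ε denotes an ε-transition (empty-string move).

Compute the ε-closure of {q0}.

{q0, q1, q3}

Begin with {q0}.
ε-move q0 → q3; add q3.
ε-move q3 → q1; add q1.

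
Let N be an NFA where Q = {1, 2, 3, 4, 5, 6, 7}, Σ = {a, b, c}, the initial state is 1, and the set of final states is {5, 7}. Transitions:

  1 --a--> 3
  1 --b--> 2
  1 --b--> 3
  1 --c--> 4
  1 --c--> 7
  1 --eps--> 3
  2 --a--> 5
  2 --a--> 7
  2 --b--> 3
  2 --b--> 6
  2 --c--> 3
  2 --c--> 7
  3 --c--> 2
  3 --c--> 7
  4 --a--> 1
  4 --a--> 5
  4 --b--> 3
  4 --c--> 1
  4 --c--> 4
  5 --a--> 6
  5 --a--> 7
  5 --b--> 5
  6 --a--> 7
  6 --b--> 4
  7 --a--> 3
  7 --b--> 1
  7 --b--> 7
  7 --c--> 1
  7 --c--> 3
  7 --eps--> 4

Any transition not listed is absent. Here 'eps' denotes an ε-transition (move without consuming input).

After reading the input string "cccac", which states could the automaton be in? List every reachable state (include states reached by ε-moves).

{1, 2, 3, 4, 7}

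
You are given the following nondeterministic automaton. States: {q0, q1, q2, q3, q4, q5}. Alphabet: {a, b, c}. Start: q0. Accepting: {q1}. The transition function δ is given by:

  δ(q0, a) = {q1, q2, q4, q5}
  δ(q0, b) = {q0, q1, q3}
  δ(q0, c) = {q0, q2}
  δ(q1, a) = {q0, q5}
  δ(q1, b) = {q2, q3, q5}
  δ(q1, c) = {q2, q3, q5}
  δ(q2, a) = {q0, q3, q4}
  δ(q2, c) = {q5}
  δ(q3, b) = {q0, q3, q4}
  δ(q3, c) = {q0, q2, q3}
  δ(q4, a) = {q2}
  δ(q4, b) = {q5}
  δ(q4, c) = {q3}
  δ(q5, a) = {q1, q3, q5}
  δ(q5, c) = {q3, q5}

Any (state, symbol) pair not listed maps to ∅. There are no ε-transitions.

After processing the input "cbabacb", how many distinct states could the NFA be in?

Start in {q0}.
Read 'c': q0→{q0, q2}; now {q0, q2}.
Read 'b': q0→{q0, q1, q3}, q2→∅; now {q0, q1, q3}.
Read 'a': q0→{q1, q2, q4, q5}, q1→{q0, q5}, q3→∅; now {q0, q1, q2, q4, q5}.
Read 'b': q0→{q0, q1, q3}, q1→{q2, q3, q5}, q2→∅, q4→{q5}, q5→∅; now {q0, q1, q2, q3, q5}.
Read 'a': q0→{q1, q2, q4, q5}, q1→{q0, q5}, q2→{q0, q3, q4}, q3→∅, q5→{q1, q3, q5}; now {q0, q1, q2, q3, q4, q5}.
Read 'c': q0→{q0, q2}, q1→{q2, q3, q5}, q2→{q5}, q3→{q0, q2, q3}, q4→{q3}, q5→{q3, q5}; now {q0, q2, q3, q5}.
Read 'b': q0→{q0, q1, q3}, q2→∅, q3→{q0, q3, q4}, q5→∅; now {q0, q1, q3, q4}.
That set has 4 states.

4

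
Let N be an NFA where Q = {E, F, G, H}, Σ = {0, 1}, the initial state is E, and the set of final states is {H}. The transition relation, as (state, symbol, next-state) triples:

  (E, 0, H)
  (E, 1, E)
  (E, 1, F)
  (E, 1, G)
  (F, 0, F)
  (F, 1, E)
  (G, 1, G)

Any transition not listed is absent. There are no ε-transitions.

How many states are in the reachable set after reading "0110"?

0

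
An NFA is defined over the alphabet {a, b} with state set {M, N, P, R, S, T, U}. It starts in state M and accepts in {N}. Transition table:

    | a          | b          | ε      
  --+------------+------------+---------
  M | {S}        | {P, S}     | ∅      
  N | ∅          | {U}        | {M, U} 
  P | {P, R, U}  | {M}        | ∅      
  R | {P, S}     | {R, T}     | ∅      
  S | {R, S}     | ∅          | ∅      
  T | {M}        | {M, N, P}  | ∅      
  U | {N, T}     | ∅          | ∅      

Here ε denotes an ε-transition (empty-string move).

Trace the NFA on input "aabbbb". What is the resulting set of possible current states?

{M, N, P, R, S, T, U}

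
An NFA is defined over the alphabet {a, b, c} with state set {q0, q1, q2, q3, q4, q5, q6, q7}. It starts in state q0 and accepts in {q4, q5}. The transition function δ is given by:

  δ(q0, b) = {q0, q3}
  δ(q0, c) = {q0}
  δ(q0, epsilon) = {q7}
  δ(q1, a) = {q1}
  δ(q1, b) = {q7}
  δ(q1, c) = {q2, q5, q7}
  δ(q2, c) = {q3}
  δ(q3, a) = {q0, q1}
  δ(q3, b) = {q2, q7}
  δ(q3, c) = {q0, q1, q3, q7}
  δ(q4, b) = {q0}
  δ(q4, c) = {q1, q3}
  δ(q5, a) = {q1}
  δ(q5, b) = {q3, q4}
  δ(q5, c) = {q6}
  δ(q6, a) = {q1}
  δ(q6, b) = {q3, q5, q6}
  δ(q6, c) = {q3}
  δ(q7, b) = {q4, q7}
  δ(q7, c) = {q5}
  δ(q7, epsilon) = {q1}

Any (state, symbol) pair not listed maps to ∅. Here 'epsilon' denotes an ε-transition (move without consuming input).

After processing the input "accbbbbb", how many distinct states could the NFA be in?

8

Start: ε-closure({q0}) = {q0, q1, q7}.
Read 'a': q0→∅, q1→{q1}, q7→∅; now {q1}.
Read 'c': q1→{q2, q5, q7}; union {q2, q5, q7}; ε-closure = {q1, q2, q5, q7}.
Read 'c': q1→{q2, q5, q7}, q2→{q3}, q5→{q6}, q7→{q5}; union {q2, q3, q5, q6, q7}; ε-closure = {q1, q2, q3, q5, q6, q7}.
Read 'b': q1→{q7}, q2→∅, q3→{q2, q7}, q5→{q3, q4}, q6→{q3, q5, q6}, q7→{q4, q7}; union {q2, q3, q4, q5, q6, q7}; ε-closure = {q1, q2, q3, q4, q5, q6, q7}.
Read 'b': q1→{q7}, q2→∅, q3→{q2, q7}, q4→{q0}, q5→{q3, q4}, q6→{q3, q5, q6}, q7→{q4, q7}; union {q0, q2, q3, q4, q5, q6, q7}; ε-closure = {q0, q1, q2, q3, q4, q5, q6, q7}.
Read 'b': q0→{q0, q3}, q1→{q7}, q2→∅, q3→{q2, q7}, q4→{q0}, q5→{q3, q4}, q6→{q3, q5, q6}, q7→{q4, q7}; union {q0, q2, q3, q4, q5, q6, q7}; ε-closure = {q0, q1, q2, q3, q4, q5, q6, q7}.
Read 'b': q0→{q0, q3}, q1→{q7}, q2→∅, q3→{q2, q7}, q4→{q0}, q5→{q3, q4}, q6→{q3, q5, q6}, q7→{q4, q7}; union {q0, q2, q3, q4, q5, q6, q7}; ε-closure = {q0, q1, q2, q3, q4, q5, q6, q7}.
Read 'b': q0→{q0, q3}, q1→{q7}, q2→∅, q3→{q2, q7}, q4→{q0}, q5→{q3, q4}, q6→{q3, q5, q6}, q7→{q4, q7}; union {q0, q2, q3, q4, q5, q6, q7}; ε-closure = {q0, q1, q2, q3, q4, q5, q6, q7}.
That set has 8 states.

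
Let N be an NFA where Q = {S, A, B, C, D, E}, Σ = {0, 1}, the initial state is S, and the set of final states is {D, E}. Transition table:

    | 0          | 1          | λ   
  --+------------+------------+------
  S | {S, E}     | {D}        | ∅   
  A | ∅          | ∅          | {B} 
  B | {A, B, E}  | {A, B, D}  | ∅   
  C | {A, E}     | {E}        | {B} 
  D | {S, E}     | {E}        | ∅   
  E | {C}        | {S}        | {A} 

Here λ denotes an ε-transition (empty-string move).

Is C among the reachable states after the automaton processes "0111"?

Start in {S}.
Read '0': S→{S, E}; union {S, E}; ε-closure = {S, A, B, E}.
Read '1': S→{D}, A→∅, B→{A, B, D}, E→{S}; now {S, A, B, D}.
Read '1': S→{D}, A→∅, B→{A, B, D}, D→{E}; now {A, B, D, E}.
Read '1': A→∅, B→{A, B, D}, D→{E}, E→{S}; now {S, A, B, D, E}.
State C is not in {S, A, B, D, E}.

No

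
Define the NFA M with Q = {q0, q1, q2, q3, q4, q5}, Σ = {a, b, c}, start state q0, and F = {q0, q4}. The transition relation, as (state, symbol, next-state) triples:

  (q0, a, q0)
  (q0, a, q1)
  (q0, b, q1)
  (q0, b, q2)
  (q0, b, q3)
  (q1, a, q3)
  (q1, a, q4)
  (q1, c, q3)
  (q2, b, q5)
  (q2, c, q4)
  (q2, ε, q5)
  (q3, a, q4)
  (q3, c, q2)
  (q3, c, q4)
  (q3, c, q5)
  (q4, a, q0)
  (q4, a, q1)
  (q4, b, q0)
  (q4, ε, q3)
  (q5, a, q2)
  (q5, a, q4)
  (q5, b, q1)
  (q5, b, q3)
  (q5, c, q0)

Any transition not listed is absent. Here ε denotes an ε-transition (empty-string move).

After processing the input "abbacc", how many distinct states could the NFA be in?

5

Start in {q0}.
Read 'a': q0→{q0, q1}; now {q0, q1}.
Read 'b': q0→{q1, q2, q3}, q1→∅; union {q1, q2, q3}; ε-closure = {q1, q2, q3, q5}.
Read 'b': q1→∅, q2→{q5}, q3→∅, q5→{q1, q3}; now {q1, q3, q5}.
Read 'a': q1→{q3, q4}, q3→{q4}, q5→{q2, q4}; union {q2, q3, q4}; ε-closure = {q2, q3, q4, q5}.
Read 'c': q2→{q4}, q3→{q2, q4, q5}, q4→∅, q5→{q0}; union {q0, q2, q4, q5}; ε-closure = {q0, q2, q3, q4, q5}.
Read 'c': q0→∅, q2→{q4}, q3→{q2, q4, q5}, q4→∅, q5→{q0}; union {q0, q2, q4, q5}; ε-closure = {q0, q2, q3, q4, q5}.
That set has 5 states.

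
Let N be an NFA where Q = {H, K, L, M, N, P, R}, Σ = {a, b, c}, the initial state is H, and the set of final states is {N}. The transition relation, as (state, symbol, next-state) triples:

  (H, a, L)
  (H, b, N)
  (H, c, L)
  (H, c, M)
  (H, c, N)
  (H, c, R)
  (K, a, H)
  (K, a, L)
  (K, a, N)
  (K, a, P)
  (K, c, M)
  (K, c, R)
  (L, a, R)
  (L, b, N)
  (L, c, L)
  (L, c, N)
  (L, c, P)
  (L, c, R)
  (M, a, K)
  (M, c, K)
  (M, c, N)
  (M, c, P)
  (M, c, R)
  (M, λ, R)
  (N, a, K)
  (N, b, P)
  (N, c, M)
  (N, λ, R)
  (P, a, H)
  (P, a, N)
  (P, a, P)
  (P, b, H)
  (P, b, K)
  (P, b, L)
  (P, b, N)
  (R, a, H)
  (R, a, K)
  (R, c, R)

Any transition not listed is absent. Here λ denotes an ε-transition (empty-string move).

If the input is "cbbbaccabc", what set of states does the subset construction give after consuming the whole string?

{L, M, N, P, R}

Start in {H}.
Read 'c': {H} → {L, M, N, R}.
Read 'b': {L, M, N, R} → {N, P, R}.
Read 'b': {N, P, R} → {H, K, L, N, P, R}.
Read 'b': {H, K, L, N, P, R} → {H, K, L, N, P, R}.
Read 'a': {H, K, L, N, P, R} → {H, K, L, N, P, R}.
Read 'c': {H, K, L, N, P, R} → {L, M, N, P, R}.
Read 'c': {L, M, N, P, R} → {K, L, M, N, P, R}.
Read 'a': {K, L, M, N, P, R} → {H, K, L, N, P, R}.
Read 'b': {H, K, L, N, P, R} → {H, K, L, N, P, R}.
Read 'c': {H, K, L, N, P, R} → {L, M, N, P, R}.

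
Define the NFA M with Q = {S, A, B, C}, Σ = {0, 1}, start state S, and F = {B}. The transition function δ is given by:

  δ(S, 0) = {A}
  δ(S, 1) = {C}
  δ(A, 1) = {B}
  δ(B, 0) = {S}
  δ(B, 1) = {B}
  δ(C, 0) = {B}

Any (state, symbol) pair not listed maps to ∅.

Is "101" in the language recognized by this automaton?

Yes

Start in {S}.
Read '1': S→{C}; now {C}.
Read '0': C→{B}; now {B}.
Read '1': B→{B}; now {B}.
The final set {B} contains the accepting state B.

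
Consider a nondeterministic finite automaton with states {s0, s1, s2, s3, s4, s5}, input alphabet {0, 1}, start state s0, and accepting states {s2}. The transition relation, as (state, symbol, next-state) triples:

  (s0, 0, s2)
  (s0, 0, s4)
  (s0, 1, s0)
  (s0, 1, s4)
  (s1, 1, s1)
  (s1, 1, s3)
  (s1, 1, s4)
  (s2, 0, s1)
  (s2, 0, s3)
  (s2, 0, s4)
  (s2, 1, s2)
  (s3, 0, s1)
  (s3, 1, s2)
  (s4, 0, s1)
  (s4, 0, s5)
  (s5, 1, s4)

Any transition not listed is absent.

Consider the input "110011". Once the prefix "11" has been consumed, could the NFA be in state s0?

Start in {s0}.
Read '1': s0→{s0, s4}; now {s0, s4}.
Read '1': s0→{s0, s4}, s4→∅; now {s0, s4}.
State s0 is in {s0, s4}.

Yes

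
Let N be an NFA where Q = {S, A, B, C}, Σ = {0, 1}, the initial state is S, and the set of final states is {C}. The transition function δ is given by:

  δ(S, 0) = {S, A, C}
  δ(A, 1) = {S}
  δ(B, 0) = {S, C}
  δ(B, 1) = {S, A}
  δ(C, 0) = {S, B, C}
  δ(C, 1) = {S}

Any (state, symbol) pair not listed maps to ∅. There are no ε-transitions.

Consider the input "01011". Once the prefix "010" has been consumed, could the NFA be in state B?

No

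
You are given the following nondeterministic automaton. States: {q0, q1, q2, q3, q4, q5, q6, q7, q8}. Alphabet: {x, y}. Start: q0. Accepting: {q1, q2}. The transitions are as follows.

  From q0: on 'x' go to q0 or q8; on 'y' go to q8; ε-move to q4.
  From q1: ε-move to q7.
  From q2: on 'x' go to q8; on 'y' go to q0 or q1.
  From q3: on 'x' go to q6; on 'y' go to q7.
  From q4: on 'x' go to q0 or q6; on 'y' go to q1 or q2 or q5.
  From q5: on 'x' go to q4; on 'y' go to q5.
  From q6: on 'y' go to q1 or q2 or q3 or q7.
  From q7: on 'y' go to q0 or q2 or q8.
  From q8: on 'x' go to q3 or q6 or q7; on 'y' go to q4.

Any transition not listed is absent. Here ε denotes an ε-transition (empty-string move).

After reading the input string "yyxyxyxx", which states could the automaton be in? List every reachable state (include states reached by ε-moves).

Start: ε-closure({q0}) = {q0, q4}.
Read 'y': q0→{q8}, q4→{q1, q2, q5}; union {q1, q2, q5, q8}; ε-closure = {q1, q2, q5, q7, q8}.
Read 'y': q1→∅, q2→{q0, q1}, q5→{q5}, q7→{q0, q2, q8}, q8→{q4}; union {q0, q1, q2, q4, q5, q8}; ε-closure = {q0, q1, q2, q4, q5, q7, q8}.
Read 'x': q0→{q0, q8}, q1→∅, q2→{q8}, q4→{q0, q6}, q5→{q4}, q7→∅, q8→{q3, q6, q7}; now {q0, q3, q4, q6, q7, q8}.
Read 'y': q0→{q8}, q3→{q7}, q4→{q1, q2, q5}, q6→{q1, q2, q3, q7}, q7→{q0, q2, q8}, q8→{q4}; now {q0, q1, q2, q3, q4, q5, q7, q8}.
Read 'x': q0→{q0, q8}, q1→∅, q2→{q8}, q3→{q6}, q4→{q0, q6}, q5→{q4}, q7→∅, q8→{q3, q6, q7}; now {q0, q3, q4, q6, q7, q8}.
Read 'y': q0→{q8}, q3→{q7}, q4→{q1, q2, q5}, q6→{q1, q2, q3, q7}, q7→{q0, q2, q8}, q8→{q4}; now {q0, q1, q2, q3, q4, q5, q7, q8}.
Read 'x': q0→{q0, q8}, q1→∅, q2→{q8}, q3→{q6}, q4→{q0, q6}, q5→{q4}, q7→∅, q8→{q3, q6, q7}; now {q0, q3, q4, q6, q7, q8}.
Read 'x': q0→{q0, q8}, q3→{q6}, q4→{q0, q6}, q6→∅, q7→∅, q8→{q3, q6, q7}; union {q0, q3, q6, q7, q8}; ε-closure = {q0, q3, q4, q6, q7, q8}.

{q0, q3, q4, q6, q7, q8}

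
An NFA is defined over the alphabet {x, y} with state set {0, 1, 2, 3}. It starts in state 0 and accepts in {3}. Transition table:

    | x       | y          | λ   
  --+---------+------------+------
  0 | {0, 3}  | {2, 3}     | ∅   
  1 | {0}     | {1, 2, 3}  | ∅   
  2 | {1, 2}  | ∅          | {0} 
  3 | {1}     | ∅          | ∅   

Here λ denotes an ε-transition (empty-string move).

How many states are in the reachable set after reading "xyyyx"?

4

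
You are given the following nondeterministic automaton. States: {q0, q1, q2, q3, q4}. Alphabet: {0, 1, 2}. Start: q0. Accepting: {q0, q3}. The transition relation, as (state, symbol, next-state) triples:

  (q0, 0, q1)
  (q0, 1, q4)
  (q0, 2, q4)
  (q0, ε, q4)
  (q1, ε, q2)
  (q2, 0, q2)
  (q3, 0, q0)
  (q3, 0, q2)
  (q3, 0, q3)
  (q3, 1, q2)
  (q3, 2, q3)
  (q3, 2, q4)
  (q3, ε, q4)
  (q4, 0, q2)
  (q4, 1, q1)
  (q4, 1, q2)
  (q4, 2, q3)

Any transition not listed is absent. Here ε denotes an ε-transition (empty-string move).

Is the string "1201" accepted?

No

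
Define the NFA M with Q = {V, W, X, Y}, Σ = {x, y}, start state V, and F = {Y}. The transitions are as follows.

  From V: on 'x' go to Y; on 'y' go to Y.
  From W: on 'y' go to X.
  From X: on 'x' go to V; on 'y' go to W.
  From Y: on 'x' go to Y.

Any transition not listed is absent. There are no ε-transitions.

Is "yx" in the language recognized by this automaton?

Start in {V}.
Read 'y': {V} → {Y}.
Read 'x': {Y} → {Y}.
The final set {Y} contains the accepting state Y.

Yes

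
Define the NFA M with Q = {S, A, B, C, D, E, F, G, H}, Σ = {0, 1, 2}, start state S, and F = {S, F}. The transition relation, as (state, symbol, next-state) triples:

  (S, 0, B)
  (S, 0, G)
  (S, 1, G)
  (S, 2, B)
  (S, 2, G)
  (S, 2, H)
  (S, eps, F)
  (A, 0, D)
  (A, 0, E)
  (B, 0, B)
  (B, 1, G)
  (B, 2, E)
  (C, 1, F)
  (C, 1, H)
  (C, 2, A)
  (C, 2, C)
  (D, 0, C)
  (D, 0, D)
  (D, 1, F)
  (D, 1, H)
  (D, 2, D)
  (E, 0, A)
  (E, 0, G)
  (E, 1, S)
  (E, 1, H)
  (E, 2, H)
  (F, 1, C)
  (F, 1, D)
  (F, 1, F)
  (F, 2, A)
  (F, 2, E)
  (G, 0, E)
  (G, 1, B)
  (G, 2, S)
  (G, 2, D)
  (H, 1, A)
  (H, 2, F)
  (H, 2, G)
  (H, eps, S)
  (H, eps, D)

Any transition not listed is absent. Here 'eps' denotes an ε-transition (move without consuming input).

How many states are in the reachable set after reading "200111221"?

8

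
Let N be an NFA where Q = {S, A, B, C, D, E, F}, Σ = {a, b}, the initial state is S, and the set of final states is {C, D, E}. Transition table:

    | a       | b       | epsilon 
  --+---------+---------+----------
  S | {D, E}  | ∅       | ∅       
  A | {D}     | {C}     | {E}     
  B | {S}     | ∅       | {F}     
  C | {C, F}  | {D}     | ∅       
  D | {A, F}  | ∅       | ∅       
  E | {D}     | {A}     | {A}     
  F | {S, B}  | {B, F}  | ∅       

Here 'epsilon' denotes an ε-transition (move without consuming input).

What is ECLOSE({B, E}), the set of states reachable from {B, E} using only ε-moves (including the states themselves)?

Begin with {B, E}.
ε-move E → A; add A.
ε-move B → F; add F.

{A, B, E, F}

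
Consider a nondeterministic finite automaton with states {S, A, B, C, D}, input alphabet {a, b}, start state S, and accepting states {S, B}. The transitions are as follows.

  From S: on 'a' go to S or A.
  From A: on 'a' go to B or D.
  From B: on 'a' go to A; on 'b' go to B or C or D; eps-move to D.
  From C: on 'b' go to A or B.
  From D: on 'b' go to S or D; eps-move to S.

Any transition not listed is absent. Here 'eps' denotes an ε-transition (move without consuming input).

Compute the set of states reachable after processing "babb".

∅

Start in {S}.
Read 'b': S→∅; now ∅.
The set is empty and remains empty for the remaining 3 symbols.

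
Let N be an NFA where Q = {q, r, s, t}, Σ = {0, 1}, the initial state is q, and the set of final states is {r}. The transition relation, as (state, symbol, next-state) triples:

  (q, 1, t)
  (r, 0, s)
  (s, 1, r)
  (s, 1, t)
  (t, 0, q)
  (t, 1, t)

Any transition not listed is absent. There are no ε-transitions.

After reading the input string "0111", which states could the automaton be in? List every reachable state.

∅

Start in {q}.
Read '0': q→∅; now ∅.
The set is empty and remains empty for the remaining 3 symbols.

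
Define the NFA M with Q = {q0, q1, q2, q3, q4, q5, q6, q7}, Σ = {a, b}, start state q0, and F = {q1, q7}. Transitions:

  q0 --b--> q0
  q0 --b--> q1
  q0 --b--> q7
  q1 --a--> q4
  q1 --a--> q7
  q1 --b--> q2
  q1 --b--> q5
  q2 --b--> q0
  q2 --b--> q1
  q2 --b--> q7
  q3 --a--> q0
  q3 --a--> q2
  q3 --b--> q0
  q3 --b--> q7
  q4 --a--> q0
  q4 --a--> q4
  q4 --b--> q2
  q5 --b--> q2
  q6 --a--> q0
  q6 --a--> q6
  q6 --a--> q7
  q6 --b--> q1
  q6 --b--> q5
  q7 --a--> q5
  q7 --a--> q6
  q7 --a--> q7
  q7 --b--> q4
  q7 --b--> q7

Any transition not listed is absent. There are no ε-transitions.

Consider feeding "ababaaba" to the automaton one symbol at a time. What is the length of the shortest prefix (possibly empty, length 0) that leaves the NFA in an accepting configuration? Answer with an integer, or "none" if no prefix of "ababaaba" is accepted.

none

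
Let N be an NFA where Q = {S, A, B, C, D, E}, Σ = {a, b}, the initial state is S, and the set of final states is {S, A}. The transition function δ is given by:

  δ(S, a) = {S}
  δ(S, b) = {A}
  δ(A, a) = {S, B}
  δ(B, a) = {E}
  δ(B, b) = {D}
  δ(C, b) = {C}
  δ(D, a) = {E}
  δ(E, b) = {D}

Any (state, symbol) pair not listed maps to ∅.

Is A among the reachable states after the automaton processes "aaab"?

Yes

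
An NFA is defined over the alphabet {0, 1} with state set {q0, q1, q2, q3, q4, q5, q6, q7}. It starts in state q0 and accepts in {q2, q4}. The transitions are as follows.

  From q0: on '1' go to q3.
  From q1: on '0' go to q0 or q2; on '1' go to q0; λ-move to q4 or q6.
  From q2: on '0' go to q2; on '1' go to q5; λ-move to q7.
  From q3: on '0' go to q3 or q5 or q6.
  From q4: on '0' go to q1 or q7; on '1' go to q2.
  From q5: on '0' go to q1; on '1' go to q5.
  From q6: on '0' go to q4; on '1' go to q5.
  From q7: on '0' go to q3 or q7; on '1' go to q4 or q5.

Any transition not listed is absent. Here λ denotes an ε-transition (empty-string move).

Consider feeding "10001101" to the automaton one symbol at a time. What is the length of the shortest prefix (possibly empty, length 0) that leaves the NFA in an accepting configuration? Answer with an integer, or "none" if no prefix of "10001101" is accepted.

Start in {q0}.
Read '1': {q0} → {q3}.
Read '0': {q3} → {q3, q5, q6}.
Read '0': {q3, q5, q6} → {q1, q3, q4, q5, q6}.
None of the earlier sets intersect F, but {q1, q3, q4, q5, q6} does.

3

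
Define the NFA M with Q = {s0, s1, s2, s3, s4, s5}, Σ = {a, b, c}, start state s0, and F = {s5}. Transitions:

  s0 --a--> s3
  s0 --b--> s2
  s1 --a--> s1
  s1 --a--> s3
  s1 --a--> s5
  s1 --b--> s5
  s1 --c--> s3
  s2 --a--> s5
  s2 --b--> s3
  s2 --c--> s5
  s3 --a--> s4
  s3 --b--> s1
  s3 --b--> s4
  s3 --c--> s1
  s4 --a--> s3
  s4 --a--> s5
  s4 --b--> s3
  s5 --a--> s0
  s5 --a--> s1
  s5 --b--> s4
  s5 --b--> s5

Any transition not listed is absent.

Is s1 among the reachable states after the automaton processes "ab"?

Yes

Start in {s0}.
Read 'a': {s0} → {s3}.
Read 'b': {s3} → {s1, s4}.
State s1 is in {s1, s4}.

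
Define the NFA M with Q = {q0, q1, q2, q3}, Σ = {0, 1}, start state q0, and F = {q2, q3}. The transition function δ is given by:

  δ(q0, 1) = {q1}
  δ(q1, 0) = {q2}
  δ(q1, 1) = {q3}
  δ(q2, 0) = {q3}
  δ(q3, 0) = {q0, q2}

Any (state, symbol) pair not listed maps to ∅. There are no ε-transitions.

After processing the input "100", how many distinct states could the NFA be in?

Start in {q0}.
Read '1': {q0} → {q1}.
Read '0': {q1} → {q2}.
Read '0': {q2} → {q3}.
That set has 1 state.

1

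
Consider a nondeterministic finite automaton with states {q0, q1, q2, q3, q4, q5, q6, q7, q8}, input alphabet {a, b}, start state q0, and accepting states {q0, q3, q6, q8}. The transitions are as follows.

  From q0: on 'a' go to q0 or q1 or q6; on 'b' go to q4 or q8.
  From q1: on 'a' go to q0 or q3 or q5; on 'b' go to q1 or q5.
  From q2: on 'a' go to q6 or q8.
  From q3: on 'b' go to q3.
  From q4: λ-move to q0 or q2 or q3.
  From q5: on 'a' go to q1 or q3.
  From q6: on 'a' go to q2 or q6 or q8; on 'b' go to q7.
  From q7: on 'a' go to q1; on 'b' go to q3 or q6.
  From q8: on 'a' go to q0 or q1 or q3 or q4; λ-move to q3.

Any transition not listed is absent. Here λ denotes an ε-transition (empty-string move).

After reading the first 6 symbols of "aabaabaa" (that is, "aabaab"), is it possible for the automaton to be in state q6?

No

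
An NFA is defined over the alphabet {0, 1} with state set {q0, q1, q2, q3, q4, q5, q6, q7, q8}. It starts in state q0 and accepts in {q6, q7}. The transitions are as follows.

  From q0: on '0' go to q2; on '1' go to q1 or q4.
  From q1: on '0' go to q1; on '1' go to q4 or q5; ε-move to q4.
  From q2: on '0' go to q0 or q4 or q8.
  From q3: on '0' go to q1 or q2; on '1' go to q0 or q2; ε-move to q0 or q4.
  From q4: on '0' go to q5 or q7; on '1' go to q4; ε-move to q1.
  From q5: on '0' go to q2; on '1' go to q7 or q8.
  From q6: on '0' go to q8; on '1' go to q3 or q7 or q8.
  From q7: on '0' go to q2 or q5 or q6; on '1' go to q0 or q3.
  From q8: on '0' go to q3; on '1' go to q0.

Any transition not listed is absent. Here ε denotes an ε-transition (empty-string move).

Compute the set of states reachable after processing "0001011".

Start in {q0}.
Read '0': q0→{q2}; now {q2}.
Read '0': q2→{q0, q4, q8}; union {q0, q4, q8}; ε-closure = {q0, q1, q4, q8}.
Read '0': q0→{q2}, q1→{q1}, q4→{q5, q7}, q8→{q3}; union {q1, q2, q3, q5, q7}; ε-closure = {q0, q1, q2, q3, q4, q5, q7}.
Read '1': q0→{q1, q4}, q1→{q4, q5}, q2→∅, q3→{q0, q2}, q4→{q4}, q5→{q7, q8}, q7→{q0, q3}; now {q0, q1, q2, q3, q4, q5, q7, q8}.
Read '0': q0→{q2}, q1→{q1}, q2→{q0, q4, q8}, q3→{q1, q2}, q4→{q5, q7}, q5→{q2}, q7→{q2, q5, q6}, q8→{q3}; now {q0, q1, q2, q3, q4, q5, q6, q7, q8}.
Read '1': q0→{q1, q4}, q1→{q4, q5}, q2→∅, q3→{q0, q2}, q4→{q4}, q5→{q7, q8}, q6→{q3, q7, q8}, q7→{q0, q3}, q8→{q0}; now {q0, q1, q2, q3, q4, q5, q7, q8}.
Read '1': q0→{q1, q4}, q1→{q4, q5}, q2→∅, q3→{q0, q2}, q4→{q4}, q5→{q7, q8}, q7→{q0, q3}, q8→{q0}; now {q0, q1, q2, q3, q4, q5, q7, q8}.

{q0, q1, q2, q3, q4, q5, q7, q8}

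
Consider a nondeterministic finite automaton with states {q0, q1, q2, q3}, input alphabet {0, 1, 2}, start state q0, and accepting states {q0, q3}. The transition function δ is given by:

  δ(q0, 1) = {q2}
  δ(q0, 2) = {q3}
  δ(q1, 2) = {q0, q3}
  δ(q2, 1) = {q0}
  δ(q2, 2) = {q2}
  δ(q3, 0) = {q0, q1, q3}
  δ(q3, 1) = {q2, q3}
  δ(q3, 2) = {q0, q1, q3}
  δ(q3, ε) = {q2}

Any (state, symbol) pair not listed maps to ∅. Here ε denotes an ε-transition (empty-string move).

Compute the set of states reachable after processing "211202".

Start in {q0}.
Read '2': q0→{q3}; union {q3}; ε-closure = {q2, q3}.
Read '1': q2→{q0}, q3→{q2, q3}; now {q0, q2, q3}.
Read '1': q0→{q2}, q2→{q0}, q3→{q2, q3}; now {q0, q2, q3}.
Read '2': q0→{q3}, q2→{q2}, q3→{q0, q1, q3}; now {q0, q1, q2, q3}.
Read '0': q0→∅, q1→∅, q2→∅, q3→{q0, q1, q3}; union {q0, q1, q3}; ε-closure = {q0, q1, q2, q3}.
Read '2': q0→{q3}, q1→{q0, q3}, q2→{q2}, q3→{q0, q1, q3}; now {q0, q1, q2, q3}.

{q0, q1, q2, q3}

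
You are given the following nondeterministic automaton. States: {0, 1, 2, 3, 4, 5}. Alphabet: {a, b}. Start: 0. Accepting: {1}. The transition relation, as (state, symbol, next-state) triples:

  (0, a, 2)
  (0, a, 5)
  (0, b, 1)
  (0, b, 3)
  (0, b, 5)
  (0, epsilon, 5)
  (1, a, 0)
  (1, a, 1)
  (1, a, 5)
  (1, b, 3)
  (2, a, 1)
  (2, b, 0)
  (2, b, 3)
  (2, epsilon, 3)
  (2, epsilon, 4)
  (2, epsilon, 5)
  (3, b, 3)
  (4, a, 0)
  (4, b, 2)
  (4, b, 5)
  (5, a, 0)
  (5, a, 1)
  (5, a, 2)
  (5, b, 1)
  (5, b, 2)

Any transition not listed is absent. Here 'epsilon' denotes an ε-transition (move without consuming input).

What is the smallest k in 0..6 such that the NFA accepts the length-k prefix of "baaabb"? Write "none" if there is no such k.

1

Start: ε-closure({0}) = {0, 5}.
Read 'b': {0, 5} → {1, 2, 3, 4, 5}.
None of the earlier sets intersect F, but {1, 2, 3, 4, 5} does.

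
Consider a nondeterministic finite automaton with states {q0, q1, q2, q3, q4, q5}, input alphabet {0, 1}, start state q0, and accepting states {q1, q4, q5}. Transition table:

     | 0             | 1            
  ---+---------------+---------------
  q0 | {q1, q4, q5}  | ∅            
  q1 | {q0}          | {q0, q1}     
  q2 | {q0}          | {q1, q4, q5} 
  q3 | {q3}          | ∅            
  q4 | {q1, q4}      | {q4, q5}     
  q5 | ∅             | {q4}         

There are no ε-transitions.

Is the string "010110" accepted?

Start in {q0}.
Read '0': q0→{q1, q4, q5}; now {q1, q4, q5}.
Read '1': q1→{q0, q1}, q4→{q4, q5}, q5→{q4}; now {q0, q1, q4, q5}.
Read '0': q0→{q1, q4, q5}, q1→{q0}, q4→{q1, q4}, q5→∅; now {q0, q1, q4, q5}.
Read '1': q0→∅, q1→{q0, q1}, q4→{q4, q5}, q5→{q4}; now {q0, q1, q4, q5}.
Read '1': q0→∅, q1→{q0, q1}, q4→{q4, q5}, q5→{q4}; now {q0, q1, q4, q5}.
Read '0': q0→{q1, q4, q5}, q1→{q0}, q4→{q1, q4}, q5→∅; now {q0, q1, q4, q5}.
The final set {q0, q1, q4, q5} contains the accepting states q1, q4, q5.

Yes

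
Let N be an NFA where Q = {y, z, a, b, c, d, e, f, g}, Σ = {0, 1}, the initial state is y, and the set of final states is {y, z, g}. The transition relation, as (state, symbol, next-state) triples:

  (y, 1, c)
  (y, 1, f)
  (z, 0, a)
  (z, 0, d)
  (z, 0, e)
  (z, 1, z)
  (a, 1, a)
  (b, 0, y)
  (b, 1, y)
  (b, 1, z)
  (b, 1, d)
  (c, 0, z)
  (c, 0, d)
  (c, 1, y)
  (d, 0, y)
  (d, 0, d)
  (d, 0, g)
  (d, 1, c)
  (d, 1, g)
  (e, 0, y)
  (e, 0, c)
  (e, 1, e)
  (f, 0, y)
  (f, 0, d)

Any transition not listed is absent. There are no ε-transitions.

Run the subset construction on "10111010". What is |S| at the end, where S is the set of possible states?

6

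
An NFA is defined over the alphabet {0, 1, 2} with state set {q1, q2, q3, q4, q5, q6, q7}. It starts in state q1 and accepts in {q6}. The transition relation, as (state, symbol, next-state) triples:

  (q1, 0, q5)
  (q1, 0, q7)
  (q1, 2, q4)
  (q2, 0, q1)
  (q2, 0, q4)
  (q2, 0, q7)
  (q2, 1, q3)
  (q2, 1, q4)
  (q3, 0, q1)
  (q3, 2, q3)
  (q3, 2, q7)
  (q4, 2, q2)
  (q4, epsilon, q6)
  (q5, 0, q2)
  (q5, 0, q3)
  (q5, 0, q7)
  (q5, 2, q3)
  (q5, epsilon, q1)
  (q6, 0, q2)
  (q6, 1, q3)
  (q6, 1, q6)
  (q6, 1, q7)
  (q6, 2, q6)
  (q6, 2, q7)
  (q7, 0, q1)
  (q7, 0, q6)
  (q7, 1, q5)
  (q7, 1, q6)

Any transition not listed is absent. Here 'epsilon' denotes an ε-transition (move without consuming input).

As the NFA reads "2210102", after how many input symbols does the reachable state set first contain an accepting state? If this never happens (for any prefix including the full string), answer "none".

Start in {q1}.
Read '2': {q1} → {q4, q6}.
None of the earlier sets intersect F, but {q4, q6} does.

1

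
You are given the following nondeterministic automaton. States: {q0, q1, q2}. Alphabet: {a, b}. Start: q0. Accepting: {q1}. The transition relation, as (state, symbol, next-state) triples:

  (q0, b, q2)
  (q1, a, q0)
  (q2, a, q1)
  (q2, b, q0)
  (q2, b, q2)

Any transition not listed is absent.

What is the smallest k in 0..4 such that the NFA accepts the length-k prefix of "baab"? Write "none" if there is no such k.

Start in {q0}.
Read 'b': q0→{q2}; now {q2}.
Read 'a': q2→{q1}; now {q1}.
None of the earlier sets intersect F, but {q1} does.

2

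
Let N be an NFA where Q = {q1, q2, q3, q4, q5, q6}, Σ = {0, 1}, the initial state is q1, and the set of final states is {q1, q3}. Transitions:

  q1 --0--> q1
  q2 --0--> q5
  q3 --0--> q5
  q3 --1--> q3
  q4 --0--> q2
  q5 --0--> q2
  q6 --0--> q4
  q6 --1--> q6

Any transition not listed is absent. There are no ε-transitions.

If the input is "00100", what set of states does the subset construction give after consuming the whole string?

Start in {q1}.
Read '0': {q1} → {q1}.
Read '0': {q1} → {q1}.
Read '1': {q1} → ∅.
The set is empty and remains empty for the remaining 2 symbols.

∅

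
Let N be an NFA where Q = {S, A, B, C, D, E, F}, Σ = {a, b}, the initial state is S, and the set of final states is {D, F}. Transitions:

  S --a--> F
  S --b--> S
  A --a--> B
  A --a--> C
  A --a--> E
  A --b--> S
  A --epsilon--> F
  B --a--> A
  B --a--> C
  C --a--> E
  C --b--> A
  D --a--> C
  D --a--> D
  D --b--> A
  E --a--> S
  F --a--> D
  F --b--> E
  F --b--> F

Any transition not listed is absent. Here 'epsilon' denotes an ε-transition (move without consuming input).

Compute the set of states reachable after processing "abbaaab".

{A, F}

Start in {S}.
Read 'a': {S} → {F}.
Read 'b': {F} → {E, F}.
Read 'b': {E, F} → {E, F}.
Read 'a': {E, F} → {S, D}.
Read 'a': {S, D} → {C, D, F}.
Read 'a': {C, D, F} → {C, D, E}.
Read 'b': {C, D, E} → {A, F}.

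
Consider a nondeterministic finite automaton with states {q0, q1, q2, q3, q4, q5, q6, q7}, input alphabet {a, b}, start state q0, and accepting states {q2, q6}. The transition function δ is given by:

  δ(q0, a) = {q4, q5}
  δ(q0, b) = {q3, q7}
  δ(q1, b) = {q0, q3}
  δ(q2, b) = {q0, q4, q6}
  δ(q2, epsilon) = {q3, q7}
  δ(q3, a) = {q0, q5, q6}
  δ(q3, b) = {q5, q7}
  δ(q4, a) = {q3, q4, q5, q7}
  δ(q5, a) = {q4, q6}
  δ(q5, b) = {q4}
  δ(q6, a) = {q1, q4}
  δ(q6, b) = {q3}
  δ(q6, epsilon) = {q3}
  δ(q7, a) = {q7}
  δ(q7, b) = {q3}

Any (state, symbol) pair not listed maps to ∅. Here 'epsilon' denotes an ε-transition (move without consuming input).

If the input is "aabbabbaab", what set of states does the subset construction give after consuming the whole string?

Start in {q0}.
Read 'a': {q0} → {q4, q5}.
Read 'a': {q4, q5} → {q3, q4, q5, q6, q7}.
Read 'b': {q3, q4, q5, q6, q7} → {q3, q4, q5, q7}.
Read 'b': {q3, q4, q5, q7} → {q3, q4, q5, q7}.
Read 'a': {q3, q4, q5, q7} → {q0, q3, q4, q5, q6, q7}.
Read 'b': {q0, q3, q4, q5, q6, q7} → {q3, q4, q5, q7}.
Read 'b': {q3, q4, q5, q7} → {q3, q4, q5, q7}.
Read 'a': {q3, q4, q5, q7} → {q0, q3, q4, q5, q6, q7}.
Read 'a': {q0, q3, q4, q5, q6, q7} → {q0, q1, q3, q4, q5, q6, q7}.
Read 'b': {q0, q1, q3, q4, q5, q6, q7} → {q0, q3, q4, q5, q7}.

{q0, q3, q4, q5, q7}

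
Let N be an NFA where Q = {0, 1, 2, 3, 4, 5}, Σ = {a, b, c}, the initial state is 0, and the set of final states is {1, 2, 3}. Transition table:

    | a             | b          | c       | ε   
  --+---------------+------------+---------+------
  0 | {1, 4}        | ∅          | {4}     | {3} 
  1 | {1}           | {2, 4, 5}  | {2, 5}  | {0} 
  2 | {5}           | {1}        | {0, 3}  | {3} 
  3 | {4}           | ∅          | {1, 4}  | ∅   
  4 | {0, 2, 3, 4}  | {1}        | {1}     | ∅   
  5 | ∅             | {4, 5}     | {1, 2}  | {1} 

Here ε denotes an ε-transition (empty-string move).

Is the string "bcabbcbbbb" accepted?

No

Start: ε-closure({0}) = {0, 3}.
Read 'b': 0→∅, 3→∅; now ∅.
The set is empty and remains empty for the remaining 9 symbols.
The final set ∅ contains no accepting state.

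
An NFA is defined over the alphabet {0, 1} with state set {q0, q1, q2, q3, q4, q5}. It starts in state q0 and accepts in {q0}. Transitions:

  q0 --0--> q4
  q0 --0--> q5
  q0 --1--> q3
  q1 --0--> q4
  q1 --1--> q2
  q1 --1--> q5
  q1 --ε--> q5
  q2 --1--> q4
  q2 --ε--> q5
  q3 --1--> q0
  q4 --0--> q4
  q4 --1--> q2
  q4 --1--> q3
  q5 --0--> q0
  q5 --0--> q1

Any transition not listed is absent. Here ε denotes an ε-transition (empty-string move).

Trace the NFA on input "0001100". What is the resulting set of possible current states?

{q0, q1, q4, q5}

Start in {q0}.
Read '0': q0→{q4, q5}; now {q4, q5}.
Read '0': q4→{q4}, q5→{q0, q1}; union {q0, q1, q4}; ε-closure = {q0, q1, q4, q5}.
Read '0': q0→{q4, q5}, q1→{q4}, q4→{q4}, q5→{q0, q1}; now {q0, q1, q4, q5}.
Read '1': q0→{q3}, q1→{q2, q5}, q4→{q2, q3}, q5→∅; now {q2, q3, q5}.
Read '1': q2→{q4}, q3→{q0}, q5→∅; now {q0, q4}.
Read '0': q0→{q4, q5}, q4→{q4}; now {q4, q5}.
Read '0': q4→{q4}, q5→{q0, q1}; union {q0, q1, q4}; ε-closure = {q0, q1, q4, q5}.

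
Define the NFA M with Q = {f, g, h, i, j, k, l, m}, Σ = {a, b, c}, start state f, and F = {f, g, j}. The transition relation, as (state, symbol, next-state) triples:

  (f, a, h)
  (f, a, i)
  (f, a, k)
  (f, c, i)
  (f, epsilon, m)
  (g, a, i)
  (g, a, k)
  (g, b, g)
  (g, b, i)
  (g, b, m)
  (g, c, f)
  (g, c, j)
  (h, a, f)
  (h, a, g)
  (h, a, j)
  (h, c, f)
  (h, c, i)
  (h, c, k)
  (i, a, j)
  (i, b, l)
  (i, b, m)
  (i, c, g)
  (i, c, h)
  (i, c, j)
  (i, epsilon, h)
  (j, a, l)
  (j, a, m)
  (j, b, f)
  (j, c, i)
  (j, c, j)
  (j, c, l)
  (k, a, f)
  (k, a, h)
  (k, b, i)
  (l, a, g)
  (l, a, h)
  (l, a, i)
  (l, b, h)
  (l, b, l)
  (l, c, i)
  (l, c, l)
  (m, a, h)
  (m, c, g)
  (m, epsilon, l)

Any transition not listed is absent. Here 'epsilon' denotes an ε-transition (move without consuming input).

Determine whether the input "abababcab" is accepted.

Yes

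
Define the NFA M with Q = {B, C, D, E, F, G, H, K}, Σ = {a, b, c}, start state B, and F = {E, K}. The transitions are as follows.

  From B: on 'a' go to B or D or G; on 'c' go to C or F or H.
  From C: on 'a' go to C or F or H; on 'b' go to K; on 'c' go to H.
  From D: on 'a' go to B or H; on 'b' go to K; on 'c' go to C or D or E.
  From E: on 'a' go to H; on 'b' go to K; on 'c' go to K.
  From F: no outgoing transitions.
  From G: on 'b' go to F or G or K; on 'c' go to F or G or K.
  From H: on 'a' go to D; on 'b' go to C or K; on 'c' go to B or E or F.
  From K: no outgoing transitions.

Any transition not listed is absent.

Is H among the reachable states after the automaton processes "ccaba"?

Yes

Start in {B}.
Read 'c': {B} → {C, F, H}.
Read 'c': {C, F, H} → {B, E, F, H}.
Read 'a': {B, E, F, H} → {B, D, G, H}.
Read 'b': {B, D, G, H} → {C, F, G, K}.
Read 'a': {C, F, G, K} → {C, F, H}.
State H is in {C, F, H}.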